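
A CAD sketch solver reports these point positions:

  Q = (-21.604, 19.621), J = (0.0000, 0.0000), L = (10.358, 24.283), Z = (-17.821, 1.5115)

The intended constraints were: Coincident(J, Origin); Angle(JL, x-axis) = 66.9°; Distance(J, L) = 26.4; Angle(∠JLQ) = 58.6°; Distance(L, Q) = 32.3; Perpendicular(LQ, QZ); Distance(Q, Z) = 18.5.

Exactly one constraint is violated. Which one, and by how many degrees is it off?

Perpendicular(LQ, QZ) — off by 3.50°.

J = (0.00, 0.00) ✓; JL at 66.90° ✓; |JL| = 26.40 ✓; ∠JLQ = 58.60° ✓; |LQ| = 32.30 ✓; ∠(LQ, QZ) = 93.50° ✗; |QZ| = 18.50 ✓.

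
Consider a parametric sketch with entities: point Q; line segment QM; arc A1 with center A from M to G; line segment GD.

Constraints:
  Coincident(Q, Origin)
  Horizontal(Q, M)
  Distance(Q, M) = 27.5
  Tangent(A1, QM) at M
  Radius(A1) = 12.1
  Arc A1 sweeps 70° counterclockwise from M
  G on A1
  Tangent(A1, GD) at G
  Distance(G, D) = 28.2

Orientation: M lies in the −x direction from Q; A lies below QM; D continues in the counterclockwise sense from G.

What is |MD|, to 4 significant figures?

40.36

Q is at the origin; Q and M share the same y with |QM| = 27.5 and M on the −x side, so M = (-27.50, 0.000). Tangency of A1 to QM means the radius AM is perpendicular to QM, so A = M + (0, -12.1) = (-27.50, -12.10). On A1, M sits at bearing 90° from A; a 70° counterclockwise sweep puts G at bearing 160°, so G = A + 12.1·(cos 160°, sin 160°) = (-38.87, -7.962). Since A1 is tangent to GD there, AG ⟂ GD, so GD runs along (−sin 160°, cos 160°); with |GD| = 28.2, D = (-48.52, -34.46). Then |MD| = |D − M| = 40.36.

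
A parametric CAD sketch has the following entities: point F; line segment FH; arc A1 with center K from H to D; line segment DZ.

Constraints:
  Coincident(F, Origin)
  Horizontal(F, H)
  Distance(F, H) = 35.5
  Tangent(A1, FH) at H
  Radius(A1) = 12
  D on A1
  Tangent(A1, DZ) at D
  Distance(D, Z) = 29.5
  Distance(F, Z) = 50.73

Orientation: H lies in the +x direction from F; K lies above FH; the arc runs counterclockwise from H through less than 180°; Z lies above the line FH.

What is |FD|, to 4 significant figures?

49.01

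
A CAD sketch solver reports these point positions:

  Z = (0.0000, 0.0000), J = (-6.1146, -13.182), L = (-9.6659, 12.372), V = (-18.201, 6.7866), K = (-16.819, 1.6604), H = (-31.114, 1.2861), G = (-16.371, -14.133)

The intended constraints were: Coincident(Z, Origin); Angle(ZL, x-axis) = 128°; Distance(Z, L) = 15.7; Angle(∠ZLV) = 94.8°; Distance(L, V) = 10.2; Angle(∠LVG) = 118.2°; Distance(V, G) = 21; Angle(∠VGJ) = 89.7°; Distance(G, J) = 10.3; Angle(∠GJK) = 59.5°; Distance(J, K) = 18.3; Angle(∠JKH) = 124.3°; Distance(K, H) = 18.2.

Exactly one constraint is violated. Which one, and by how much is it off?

Distance(K, H) = 18.2 — off by 3.90.

Z = (0.00, 0.00) ✓; ZL at 128.0° ✓; |ZL| = 15.70 ✓; ∠ZLV = 94.80° ✓; |LV| = 10.20 ✓; ∠LVG = 118.2° ✓; |VG| = 21.00 ✓; ∠VGJ = 89.70° ✓; |GJ| = 10.30 ✓; ∠GJK = 59.50° ✓; |JK| = 18.30 ✓; ∠JKH = 124.3° ✓; |KH| = 14.30 ✗.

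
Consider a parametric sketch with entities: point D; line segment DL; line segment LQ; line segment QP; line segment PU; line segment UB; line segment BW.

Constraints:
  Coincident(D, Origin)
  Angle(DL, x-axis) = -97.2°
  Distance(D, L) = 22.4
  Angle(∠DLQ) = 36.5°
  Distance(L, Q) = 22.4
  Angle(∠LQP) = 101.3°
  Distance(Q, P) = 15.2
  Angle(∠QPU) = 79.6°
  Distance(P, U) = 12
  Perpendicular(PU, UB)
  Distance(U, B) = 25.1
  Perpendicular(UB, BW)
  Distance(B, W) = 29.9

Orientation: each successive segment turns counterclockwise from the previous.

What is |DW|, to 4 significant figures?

34.42

The perpendicularity gives UB at right angles to PU, so UB runs at -44.60°; with |UB| = 25.1, B = (13.40, -19.75). UB ⟂ BW, so BW runs at 45.40°; with |BW| = 29.9, W = (34.39, 1.543). Then |DW| = |W − D| = 34.42.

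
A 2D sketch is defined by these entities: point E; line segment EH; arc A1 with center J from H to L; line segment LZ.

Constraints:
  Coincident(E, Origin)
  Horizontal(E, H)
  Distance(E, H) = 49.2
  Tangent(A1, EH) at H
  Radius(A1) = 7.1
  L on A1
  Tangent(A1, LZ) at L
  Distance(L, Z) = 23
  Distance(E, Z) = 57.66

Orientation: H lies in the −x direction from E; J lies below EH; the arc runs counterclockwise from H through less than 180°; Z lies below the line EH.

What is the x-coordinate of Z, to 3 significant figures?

-48.5

Checks: |JL| = 7.100 ✓; ∠(JL, LZ) = 90.00° ✓; |LZ| = 23.00 ✓; |EZ| = 57.66 ✓.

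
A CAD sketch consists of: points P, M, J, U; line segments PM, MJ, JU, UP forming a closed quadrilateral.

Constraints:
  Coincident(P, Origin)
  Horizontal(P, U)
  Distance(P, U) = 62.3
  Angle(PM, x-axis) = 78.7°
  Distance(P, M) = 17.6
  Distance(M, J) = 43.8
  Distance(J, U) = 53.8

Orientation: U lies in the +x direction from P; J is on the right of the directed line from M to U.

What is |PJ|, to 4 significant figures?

29.06

P is at the origin; PU is horizontal with |PU| = 62.3 and U in +x, so U = (62.3, 0). PM runs at 78.7° with |PM| = 17.6, so M = (3.449, 17.26). J is determined by |MJ| = 43.8 and |JU| = 53.8 together: it lies at the intersection of circle(M, 43.8) and circle(U, 53.8). With |MU| = 61.33, the foot of the radical line on MU is 22.71 from M and the perpendicular offset is √(43.8² − 22.71²) = 37.45. Taking the right-of-MU solution: J = (14.70, -25.07).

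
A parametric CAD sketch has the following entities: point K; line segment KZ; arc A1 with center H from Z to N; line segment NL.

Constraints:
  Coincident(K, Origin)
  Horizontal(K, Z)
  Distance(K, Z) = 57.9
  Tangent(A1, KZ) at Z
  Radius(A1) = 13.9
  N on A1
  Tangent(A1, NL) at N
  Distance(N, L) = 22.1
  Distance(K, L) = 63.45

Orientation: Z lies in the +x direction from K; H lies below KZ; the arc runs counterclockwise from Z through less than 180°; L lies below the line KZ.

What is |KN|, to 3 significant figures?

47.8

Checks: |HN| = 13.90 ✓; ∠(HN, NL) = 90.00° ✓; |NL| = 22.10 ✓; |KL| = 63.45 ✓.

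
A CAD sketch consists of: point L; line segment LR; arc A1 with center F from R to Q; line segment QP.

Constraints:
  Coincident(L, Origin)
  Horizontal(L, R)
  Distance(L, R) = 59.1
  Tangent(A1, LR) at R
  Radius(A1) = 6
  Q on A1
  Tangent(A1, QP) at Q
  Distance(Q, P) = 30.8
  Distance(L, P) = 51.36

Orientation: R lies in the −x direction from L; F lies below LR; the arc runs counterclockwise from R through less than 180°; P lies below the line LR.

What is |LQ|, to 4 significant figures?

64.04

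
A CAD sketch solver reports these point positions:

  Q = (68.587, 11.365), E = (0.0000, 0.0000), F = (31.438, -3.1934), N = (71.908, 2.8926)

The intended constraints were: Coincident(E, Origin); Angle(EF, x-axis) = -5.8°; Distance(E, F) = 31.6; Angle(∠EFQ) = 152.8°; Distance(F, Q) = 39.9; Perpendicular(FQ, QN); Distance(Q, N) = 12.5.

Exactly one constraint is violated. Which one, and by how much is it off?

Distance(Q, N) = 12.5 — off by 3.40.

E = (0.00, 0.00) ✓; EF at -5.800° ✓; |EF| = 31.60 ✓; ∠EFQ = 152.8° ✓; |FQ| = 39.90 ✓; ∠(FQ, QN) = 90.00° ✓; |QN| = 9.100 ✗.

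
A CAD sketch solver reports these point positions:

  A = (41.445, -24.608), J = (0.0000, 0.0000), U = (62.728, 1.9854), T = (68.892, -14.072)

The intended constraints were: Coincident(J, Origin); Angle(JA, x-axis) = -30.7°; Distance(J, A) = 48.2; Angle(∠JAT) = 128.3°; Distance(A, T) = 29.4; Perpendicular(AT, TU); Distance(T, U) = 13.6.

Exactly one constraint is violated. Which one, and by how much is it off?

Distance(T, U) = 13.6 — off by 3.60.

J = (0.00, 0.00) ✓; JA at -30.70° ✓; |JA| = 48.20 ✓; ∠JAT = 128.3° ✓; |AT| = 29.40 ✓; ∠(AT, TU) = 90.00° ✓; |TU| = 17.20 ✗.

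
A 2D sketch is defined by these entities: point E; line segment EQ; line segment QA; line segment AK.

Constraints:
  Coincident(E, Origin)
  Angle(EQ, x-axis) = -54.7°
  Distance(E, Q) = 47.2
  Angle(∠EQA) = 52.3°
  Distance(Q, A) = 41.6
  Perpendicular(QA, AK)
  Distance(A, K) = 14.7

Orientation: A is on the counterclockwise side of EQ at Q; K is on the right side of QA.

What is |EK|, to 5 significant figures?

53.581

∠EQA = 52.3°, so QA runs at -54.7° + (180° − 52.3°) = 73.000° from the x-axis; with |QA| = 41.6, A = Q + 41.6·(cos 73.000°, sin 73.000°) = (39.438, 1.2606). QA ⟂ AK; with |AK| = 14.7 on the right of QA, K = A + 14.7·(0.95630, -0.29237) = (53.495, -3.0373). Then |EK| = |K − E| = 53.581.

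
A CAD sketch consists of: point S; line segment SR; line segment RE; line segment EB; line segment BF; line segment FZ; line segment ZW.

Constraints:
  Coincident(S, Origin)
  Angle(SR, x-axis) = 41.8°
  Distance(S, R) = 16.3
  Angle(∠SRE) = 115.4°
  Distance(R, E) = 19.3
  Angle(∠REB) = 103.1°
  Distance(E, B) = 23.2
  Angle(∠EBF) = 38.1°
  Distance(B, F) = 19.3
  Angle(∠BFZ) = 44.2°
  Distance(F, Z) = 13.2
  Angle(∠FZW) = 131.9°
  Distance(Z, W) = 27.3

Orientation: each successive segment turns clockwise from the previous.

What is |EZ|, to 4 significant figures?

9.851

S is at the origin; SR runs at 41.8° with length 16.3, so R = (12.15, 10.86). ∠SRE = 115.4° gives RE at -22.80° from the x-axis; with |RE| = 19.3, E = (29.94, 3.385). ∠REB = 103.1° gives EB at -99.70° from the x-axis; with |EB| = 23.2, B = (26.03, -19.48). ∠EBF = 38.1° gives BF at 118.4° from the x-axis; with |BF| = 19.3, F = (16.85, -2.506). ∠BFZ = 44.2° gives FZ at -17.40° from the x-axis; with |FZ| = 13.2, Z = (29.45, -6.453). Then |EZ| = |Z − E| = 9.851.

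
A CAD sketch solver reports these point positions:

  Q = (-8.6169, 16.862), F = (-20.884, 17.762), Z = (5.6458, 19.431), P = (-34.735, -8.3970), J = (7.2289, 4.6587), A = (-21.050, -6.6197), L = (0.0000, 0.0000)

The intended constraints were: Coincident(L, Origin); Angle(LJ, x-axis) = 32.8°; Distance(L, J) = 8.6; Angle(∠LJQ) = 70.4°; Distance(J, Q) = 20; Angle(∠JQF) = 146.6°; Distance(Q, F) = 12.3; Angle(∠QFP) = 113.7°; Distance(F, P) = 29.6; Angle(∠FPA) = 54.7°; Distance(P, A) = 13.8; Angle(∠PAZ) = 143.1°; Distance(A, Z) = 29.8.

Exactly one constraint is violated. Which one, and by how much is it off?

Distance(A, Z) = 29.8 — off by 7.50.

L = (0.00, 0.00) ✓; LJ at 32.80° ✓; |LJ| = 8.600 ✓; ∠LJQ = 70.40° ✓; |JQ| = 20.00 ✓; ∠JQF = 146.6° ✓; |QF| = 12.30 ✓; ∠QFP = 113.7° ✓; |FP| = 29.60 ✓; ∠FPA = 54.70° ✓; |PA| = 13.80 ✓; ∠PAZ = 143.1° ✓; |AZ| = 37.30 ✗.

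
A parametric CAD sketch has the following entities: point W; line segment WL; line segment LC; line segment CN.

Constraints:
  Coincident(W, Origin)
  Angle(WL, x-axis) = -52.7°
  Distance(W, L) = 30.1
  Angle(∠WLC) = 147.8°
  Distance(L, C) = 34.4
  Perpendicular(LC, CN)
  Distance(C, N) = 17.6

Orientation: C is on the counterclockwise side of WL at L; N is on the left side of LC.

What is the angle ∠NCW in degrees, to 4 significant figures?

75.00°

W is at the origin; WL runs at -52.7° with length 30.1, so L = 30.1·(cos -52.7°, sin -52.7°) = (18.24, -23.94). ∠WLC = 147.8°, so LC runs at -52.7° + (180° − 147.8°) = -20.50° from the x-axis; with |LC| = 34.4, C = L + 34.4·(cos -20.50°, sin -20.50°) = (50.46, -35.99). LC is perpendicular to CN; with |CN| = 17.6 on the left of LC, N = C + 17.6·(0.3502, 0.9367) = (56.63, -19.51). Then cos ∠NCW = CN·CW / (|CN||CW|), giving 75.00°.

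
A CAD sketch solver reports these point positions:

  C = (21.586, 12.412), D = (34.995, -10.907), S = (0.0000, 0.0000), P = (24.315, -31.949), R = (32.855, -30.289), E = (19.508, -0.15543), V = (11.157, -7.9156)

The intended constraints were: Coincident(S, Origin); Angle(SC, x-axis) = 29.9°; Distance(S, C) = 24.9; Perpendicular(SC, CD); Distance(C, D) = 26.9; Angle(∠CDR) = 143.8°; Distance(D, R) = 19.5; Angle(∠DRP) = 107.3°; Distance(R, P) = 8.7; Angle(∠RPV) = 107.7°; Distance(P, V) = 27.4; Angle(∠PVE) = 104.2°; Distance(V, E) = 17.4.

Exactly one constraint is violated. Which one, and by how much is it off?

Distance(V, E) = 17.4 — off by 6.00.

S = (0.00, 0.00) ✓; SC at 29.90° ✓; |SC| = 24.90 ✓; ∠(SC, CD) = 90.00° ✓; |CD| = 26.90 ✓; ∠CDR = 143.8° ✓; |DR| = 19.50 ✓; ∠DRP = 107.3° ✓; |RP| = 8.700 ✓; ∠RPV = 107.7° ✓; |PV| = 27.40 ✓; ∠PVE = 104.2° ✓; |VE| = 11.40 ✗.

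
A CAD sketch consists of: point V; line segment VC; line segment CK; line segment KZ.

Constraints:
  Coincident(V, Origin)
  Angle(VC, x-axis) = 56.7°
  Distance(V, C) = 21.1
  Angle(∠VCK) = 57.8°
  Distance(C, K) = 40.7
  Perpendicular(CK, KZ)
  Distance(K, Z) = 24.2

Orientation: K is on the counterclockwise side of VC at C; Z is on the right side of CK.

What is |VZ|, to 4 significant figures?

51.34

∠VCK = 57.8°, so CK runs at 56.7° + (180° − 57.8°) = 178.9° from the x-axis; with |CK| = 40.7, K = C + 40.7·(cos 178.9°, sin 178.9°) = (-29.11, 18.42). CK is perpendicular to KZ; with |KZ| = 24.2 on the right of CK, Z = K + 24.2·(0.01920, 0.9998) = (-28.64, 42.61). Then |VZ| = |Z − V| = 51.34.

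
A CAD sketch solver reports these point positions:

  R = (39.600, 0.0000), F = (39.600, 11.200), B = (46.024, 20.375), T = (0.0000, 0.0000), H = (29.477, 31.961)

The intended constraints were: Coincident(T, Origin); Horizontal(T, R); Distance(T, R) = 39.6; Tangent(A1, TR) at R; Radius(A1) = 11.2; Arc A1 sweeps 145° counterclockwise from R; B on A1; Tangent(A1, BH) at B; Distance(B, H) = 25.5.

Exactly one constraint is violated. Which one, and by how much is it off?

Distance(B, H) = 25.5 — off by 5.30.

T = (0.00, 0.00) ✓; T.y = 0.00, R.y = 0.00 ✓; |TR| = 39.60 ✓; ∠(FR, RT) = 90.00° ✓; |FR| = 11.20 ✓; bearing(F→B) − bearing(F→R) = 145.0° ✓; |FB| = 11.20 ✓; ∠(FB, BH) = 90.00° ✓; |BH| = 20.20 ✗.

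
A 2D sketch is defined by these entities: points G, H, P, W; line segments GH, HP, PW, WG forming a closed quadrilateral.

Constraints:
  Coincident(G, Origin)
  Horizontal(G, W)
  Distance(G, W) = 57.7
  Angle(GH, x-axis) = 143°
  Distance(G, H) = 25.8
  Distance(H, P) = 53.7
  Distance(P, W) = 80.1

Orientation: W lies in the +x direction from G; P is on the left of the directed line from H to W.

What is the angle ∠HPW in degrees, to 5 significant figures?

70.109°

G is at the origin; GW is horizontal with |GW| = 57.7 and W in +x, so W = (57.7, 0). GH runs at 143.0° with |GH| = 25.8, so H = (-20.605, 15.527). P is determined by |HP| = 53.7 and |PW| = 80.1 together: it lies at the intersection of circle(H, 53.7) and circle(W, 80.1). With |HW| = 79.829, the foot of the radical line on HW is 17.790 from H and the perpendicular offset is √(53.7² − 17.790²) = 50.667. Taking the left-of-HW solution: P = (6.7008, 61.766).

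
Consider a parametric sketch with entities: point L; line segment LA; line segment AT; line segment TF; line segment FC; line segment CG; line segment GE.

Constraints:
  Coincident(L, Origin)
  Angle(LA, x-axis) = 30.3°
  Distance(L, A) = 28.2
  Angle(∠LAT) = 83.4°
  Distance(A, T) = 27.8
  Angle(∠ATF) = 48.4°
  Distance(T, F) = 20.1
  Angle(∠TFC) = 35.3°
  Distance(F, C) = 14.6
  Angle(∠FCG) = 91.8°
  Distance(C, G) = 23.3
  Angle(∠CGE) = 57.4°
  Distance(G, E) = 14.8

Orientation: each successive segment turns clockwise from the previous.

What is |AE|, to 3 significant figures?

33.5

L is at the origin; LA runs at 30.3° with length 28.2, so A = (24.3, 14.2). ∠LAT = 83.4° gives AT at -66.3° from the x-axis; with |AT| = 27.8, T = (35.5, -11.2). ∠ATF = 48.4° gives TF at 162° from the x-axis; with |TF| = 20.1, F = (16.4, -5.05). ∠TFC = 35.3° gives FC at 17.4° from the x-axis; with |FC| = 14.6, C = (30.3, -0.684). ∠FCG = 91.8° gives CG at -70.8° from the x-axis; with |CG| = 23.3, G = (38.0, -22.7). ∠CGE = 57.4° gives GE at 167° from the x-axis; with |GE| = 14.8, E = (23.6, -19.3). Then |AE| = |E − A| = 33.5.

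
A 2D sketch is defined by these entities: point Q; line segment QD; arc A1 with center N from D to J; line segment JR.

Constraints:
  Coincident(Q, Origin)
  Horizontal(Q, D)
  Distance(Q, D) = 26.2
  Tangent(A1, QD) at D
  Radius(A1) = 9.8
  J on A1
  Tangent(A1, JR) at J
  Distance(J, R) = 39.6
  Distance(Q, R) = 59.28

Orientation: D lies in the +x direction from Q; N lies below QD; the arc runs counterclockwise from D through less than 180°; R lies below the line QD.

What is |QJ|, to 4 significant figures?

21.67

Q is at the origin; Q and D share the same y with |QD| = 26.2 and D on the +x side, so D = (26.20, 0.000). Tangency of A1 to QD means the radius ND is perpendicular to QD, so N = D + (0, -9.8) = (26.20, -9.800). Since NJ ⟂ JR (tangency), |NR| = √(9.8² + 39.6²) = 40.79 regardless of where J sits on A1. So R lies on both circle(Q, 59.28) and circle(N, 40.79); the below-QD intersection is R = (31.44, -50.26). J is the foot of the tangent from R: J = (17.07, -13.36).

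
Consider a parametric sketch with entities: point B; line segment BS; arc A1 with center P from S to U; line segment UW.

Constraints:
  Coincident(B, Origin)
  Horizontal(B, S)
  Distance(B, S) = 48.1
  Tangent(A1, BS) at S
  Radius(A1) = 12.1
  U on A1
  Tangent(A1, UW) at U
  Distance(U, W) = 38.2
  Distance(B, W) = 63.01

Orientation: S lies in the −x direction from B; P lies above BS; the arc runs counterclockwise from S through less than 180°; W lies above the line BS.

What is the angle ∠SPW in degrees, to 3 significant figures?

165°

B is at the origin; BS is horizontal with |BS| = 48.1 and S on the −x side, so S = (-48.1, 0.00). Since A1 is tangent to BS there, PS ⟂ BS, so P = S + (0, 12.1) = (-48.1, 12.1). Since PU ⟂ UW (tangency), |PW| = √(12.1² + 38.2²) = 40.1 regardless of where U sits on A1. So W lies on both circle(B, 63.01) and circle(P, 40.1); the above-BS intersection is W = (-37.4, 50.7). U is the foot of the tangent from W: U = (-36.0, 12.5).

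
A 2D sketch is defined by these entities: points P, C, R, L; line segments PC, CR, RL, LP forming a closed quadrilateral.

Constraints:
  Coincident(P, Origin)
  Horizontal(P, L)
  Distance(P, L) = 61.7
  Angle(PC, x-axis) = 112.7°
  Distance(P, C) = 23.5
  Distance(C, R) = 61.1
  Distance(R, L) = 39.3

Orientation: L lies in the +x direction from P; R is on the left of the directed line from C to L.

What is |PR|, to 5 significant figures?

62.459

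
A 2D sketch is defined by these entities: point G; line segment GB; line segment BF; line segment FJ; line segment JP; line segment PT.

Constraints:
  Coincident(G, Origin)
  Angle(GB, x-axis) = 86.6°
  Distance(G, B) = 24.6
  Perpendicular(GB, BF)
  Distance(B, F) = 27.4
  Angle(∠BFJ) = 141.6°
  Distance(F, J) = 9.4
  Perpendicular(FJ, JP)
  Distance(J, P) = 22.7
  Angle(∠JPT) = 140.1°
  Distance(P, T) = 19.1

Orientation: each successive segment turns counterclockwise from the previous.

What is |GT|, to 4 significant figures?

3.504

FJ ⟂ JP, so JP runs at -55.00°; with |JP| = 22.7, P = (-20.57, 2.195). ∠JPT = 140.1° gives PT at -15.10° from the x-axis; with |PT| = 19.1, T = (-2.132, -2.780). Then |GT| = |T − G| = 3.504.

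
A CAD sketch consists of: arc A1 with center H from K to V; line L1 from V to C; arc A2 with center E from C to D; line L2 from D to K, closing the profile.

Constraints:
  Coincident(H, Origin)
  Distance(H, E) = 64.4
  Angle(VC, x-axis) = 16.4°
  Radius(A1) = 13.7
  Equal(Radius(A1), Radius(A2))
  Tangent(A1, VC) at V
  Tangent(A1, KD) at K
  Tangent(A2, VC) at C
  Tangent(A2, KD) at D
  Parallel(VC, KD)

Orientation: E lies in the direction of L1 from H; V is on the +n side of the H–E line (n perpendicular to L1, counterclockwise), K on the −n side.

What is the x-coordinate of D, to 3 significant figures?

65.6

Tangency of A1 to both parallel lines with radius 13.7 puts V and K at H ± 13.7·n: V = (-3.87, 13.1), K = (3.87, -13.1). Equal radii place C and D the same way about E: C = E + 13.7·n = (57.9, 31.3), D = E − 13.7·n = (65.6, 5.04). So D.x = 65.6.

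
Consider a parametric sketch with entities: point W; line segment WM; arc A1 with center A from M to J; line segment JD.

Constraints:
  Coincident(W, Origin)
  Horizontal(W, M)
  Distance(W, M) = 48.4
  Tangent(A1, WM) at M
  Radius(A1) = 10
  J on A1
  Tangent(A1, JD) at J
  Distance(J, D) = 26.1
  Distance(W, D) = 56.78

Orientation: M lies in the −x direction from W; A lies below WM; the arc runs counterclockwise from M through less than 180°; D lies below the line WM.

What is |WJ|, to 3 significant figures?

58.9

Checks: |WM| = 48.40 ✓; |AJ| = 10.00 ✓; ∠(AJ, JD) = 90.00° ✓; |JD| = 26.10 ✓; |WD| = 56.78 ✓.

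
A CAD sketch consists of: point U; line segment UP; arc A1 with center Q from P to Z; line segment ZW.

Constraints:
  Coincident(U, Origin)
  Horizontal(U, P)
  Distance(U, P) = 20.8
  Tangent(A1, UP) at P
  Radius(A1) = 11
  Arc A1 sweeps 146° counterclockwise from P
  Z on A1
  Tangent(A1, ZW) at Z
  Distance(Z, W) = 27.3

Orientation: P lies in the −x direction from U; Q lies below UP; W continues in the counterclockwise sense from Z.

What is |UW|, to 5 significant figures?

35.648

U is at the origin; U and P share the same y with |UP| = 20.8 and P on the −x side, so P = (-20.800, 0.0000). Tangency of A1 to UP means the radius QP is perpendicular to UP, so Q = P + (0, -11) = (-20.800, -11.000). On A1, P sits at bearing 90° from Q; a 146° counterclockwise sweep puts Z at bearing 236°, so Z = Q + 11.0·(cos 236°, sin 236°) = (-26.951, -20.119). The tangent condition forces QZ to be normal to ZW, so ZW runs along (−sin 236°, cos 236°); with |ZW| = 27.3, W = (-4.3184, -35.385). Then |UW| = |W − U| = 35.648.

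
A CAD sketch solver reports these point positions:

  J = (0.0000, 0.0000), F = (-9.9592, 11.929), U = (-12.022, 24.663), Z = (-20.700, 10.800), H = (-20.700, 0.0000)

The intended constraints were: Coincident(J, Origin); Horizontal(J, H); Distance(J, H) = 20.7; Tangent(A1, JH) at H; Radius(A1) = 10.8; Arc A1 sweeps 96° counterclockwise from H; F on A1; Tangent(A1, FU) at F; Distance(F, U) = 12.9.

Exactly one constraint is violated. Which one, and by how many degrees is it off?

Tangent(A1, FU) at F — off by 3.20°.

J = (0.00, 0.00) ✓; J.y = 0.00, H.y = 0.00 ✓; |JH| = 20.70 ✓; ∠(ZH, HJ) = 90.00° ✓; |ZH| = 10.80 ✓; bearing(Z→F) − bearing(Z→H) = 96.00° ✓; |ZF| = 10.80 ✓; ∠(ZF, FU) = 86.80° ✗; |FU| = 12.90 ✓.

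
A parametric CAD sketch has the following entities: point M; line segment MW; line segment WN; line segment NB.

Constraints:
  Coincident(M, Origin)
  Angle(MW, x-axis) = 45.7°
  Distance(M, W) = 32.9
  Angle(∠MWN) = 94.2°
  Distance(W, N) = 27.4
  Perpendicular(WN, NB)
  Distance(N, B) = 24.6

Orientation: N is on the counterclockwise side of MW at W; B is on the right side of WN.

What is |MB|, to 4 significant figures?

64.69

M is at the origin; MW runs at 45.7° with length 32.9, so W = 32.9·(cos 45.7°, sin 45.7°) = (22.98, 23.55). ∠MWN = 94.2°, so WN runs at 45.7° + (180° − 94.2°) = 131.5° from the x-axis; with |WN| = 27.4, N = W + 27.4·(cos 131.5°, sin 131.5°) = (4.822, 44.07). The perpendicularity gives NB at right angles to WN; with |NB| = 24.6 on the right of WN, B = N + 24.6·(0.7490, 0.6626) = (23.25, 60.37). Then |MB| = |B − M| = 64.69.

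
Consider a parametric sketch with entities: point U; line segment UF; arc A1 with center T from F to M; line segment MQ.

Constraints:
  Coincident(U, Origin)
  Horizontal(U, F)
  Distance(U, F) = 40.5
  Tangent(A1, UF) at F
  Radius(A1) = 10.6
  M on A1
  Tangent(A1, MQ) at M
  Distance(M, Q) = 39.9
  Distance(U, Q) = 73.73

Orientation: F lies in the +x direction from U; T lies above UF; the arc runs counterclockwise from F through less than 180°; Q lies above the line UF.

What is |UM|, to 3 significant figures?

51.9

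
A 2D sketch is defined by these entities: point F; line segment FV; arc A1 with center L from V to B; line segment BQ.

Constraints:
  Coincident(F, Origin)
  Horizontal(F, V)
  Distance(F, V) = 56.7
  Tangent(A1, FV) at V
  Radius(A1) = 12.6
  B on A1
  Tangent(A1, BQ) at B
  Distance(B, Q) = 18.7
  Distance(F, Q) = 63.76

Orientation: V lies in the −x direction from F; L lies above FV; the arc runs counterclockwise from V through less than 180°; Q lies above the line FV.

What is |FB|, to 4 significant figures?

48.77

F is at the origin; F and V share the same y with |FV| = 56.7 and V on the −x side, so V = (-56.70, 0.000). Tangency of A1 to FV means the radius LV is perpendicular to FV, so L = V + (0, 12.6) = (-56.70, 12.60). Since LB ⟂ BQ (tangency), |LQ| = √(12.6² + 18.7²) = 22.55 regardless of where B sits on A1. So Q lies on both circle(F, 63.76) and circle(L, 22.55); the above-FV intersection is Q = (-53.36, 34.90). B is the foot of the tangent from Q: B = (-45.32, 18.02).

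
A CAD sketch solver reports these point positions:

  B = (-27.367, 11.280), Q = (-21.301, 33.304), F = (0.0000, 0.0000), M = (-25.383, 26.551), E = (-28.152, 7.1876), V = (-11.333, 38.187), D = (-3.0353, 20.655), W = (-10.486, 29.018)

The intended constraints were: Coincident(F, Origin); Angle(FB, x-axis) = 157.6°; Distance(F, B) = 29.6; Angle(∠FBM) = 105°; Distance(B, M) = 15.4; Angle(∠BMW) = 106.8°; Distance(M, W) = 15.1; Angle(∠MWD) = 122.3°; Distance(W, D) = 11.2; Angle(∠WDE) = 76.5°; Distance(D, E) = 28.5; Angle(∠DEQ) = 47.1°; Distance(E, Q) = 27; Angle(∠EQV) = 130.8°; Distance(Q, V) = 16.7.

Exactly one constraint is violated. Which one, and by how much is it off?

Distance(Q, V) = 16.7 — off by 5.60.

F = (0.00, 0.00) ✓; FB at 157.6° ✓; |FB| = 29.60 ✓; ∠FBM = 105.0° ✓; |BM| = 15.40 ✓; ∠BMW = 106.8° ✓; |MW| = 15.10 ✓; ∠MWD = 122.3° ✓; |WD| = 11.20 ✓; ∠WDE = 76.50° ✓; |DE| = 28.50 ✓; ∠DEQ = 47.10° ✓; |EQ| = 27.00 ✓; ∠EQV = 130.8° ✓; |QV| = 11.10 ✗.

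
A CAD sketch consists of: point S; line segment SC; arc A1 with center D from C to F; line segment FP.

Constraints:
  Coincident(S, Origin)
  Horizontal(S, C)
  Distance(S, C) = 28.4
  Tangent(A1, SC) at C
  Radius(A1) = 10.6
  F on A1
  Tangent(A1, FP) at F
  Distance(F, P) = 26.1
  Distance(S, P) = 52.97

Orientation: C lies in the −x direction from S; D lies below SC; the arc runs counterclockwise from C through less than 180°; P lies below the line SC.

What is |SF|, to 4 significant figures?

40.54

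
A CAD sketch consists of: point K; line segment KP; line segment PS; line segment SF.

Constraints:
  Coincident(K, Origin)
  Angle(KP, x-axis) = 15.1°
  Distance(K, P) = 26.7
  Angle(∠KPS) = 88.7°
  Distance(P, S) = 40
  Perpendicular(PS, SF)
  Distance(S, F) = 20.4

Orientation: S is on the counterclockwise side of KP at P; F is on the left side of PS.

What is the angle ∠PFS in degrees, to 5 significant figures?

62.978°

K is at the origin; KP runs at 15.1° with length 26.7, so P = 26.7·(cos 15.1°, sin 15.1°) = (25.778, 6.9555). ∠KPS = 88.7°, so PS runs at 15.1° + (180° − 88.7°) = 106.40° from the x-axis; with |PS| = 40.0, S = P + 40.0·(cos 106.40°, sin 106.40°) = (14.484, 45.328). The perpendicularity gives SF at right angles to PS; with |SF| = 20.4 on the left of PS, F = S + 20.4·(-0.95931, -0.28234) = (-5.0855, 39.568). Then cos ∠PFS = FP·FS / (|FP||FS|), giving 62.978°.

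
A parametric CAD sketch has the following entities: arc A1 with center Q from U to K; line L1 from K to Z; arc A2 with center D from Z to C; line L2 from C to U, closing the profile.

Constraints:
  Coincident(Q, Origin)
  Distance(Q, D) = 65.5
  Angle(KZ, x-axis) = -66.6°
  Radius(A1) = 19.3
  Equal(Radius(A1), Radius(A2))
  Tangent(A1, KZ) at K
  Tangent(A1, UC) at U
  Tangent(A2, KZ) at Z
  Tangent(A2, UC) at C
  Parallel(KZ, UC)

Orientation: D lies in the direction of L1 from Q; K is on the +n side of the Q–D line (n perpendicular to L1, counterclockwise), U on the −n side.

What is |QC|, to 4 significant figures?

68.28

The slot axis is L1's direction at -66.6°, so u = (cos -66.6°, sin -66.6°) = (0.3971, -0.9178) and n = (−sin -66.6°, cos -66.6°) = (0.9178, 0.3971). Q is at the origin and D lies 65.5 along u from Q, so D = 65.5·u = (26.01, -60.11). Tangency of A1 to both parallel lines with radius 19.3 puts K and U at Q ± 19.3·n: K = (17.71, 7.665), U = (-17.71, -7.665). Equal radii place Z and C the same way about D: Z = D + 19.3·n = (43.73, -52.45), C = D − 19.3·n = (8.301, -67.78). Then |QC| = |C − Q| = 68.28.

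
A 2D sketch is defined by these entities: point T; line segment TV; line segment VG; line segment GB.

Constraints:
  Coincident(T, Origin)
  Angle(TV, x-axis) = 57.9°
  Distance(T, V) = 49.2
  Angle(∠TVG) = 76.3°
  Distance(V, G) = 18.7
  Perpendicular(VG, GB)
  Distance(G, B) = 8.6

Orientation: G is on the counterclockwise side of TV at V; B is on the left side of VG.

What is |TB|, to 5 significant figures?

39.829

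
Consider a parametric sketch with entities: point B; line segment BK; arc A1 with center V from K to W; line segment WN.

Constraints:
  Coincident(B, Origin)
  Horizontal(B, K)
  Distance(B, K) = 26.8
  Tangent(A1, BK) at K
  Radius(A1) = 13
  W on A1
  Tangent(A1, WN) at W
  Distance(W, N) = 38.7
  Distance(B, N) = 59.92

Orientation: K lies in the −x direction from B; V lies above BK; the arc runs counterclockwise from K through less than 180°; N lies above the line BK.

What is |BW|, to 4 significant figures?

22.30

B is at the origin; B and K share the same y with |BK| = 26.8 and K on the −x side, so K = (-26.80, 0.000). Tangency of A1 to BK means the radius VK is perpendicular to BK, so V = K + (0, 13) = (-26.80, 13.00). Since VW ⟂ WN (tangency), |VN| = √(13.0² + 38.7²) = 40.83 regardless of where W sits on A1. So N lies on both circle(B, 59.92) and circle(V, 40.83); the above-BK intersection is N = (-26.34, 53.82). W is the foot of the tangent from N: W = (-14.43, 17.00).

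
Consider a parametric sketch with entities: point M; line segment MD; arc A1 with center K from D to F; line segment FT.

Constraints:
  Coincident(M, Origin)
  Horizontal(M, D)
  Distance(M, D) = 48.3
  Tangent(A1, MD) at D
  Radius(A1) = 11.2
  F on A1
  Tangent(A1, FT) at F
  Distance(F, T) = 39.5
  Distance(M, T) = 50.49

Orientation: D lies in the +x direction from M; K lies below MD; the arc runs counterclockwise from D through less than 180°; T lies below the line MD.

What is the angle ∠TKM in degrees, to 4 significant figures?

66.94°

Checks: ∠(KD, DM) = 90.00° ✓; |KF| = 11.20 ✓; ∠(KF, FT) = 90.00° ✓; |FT| = 39.50 ✓; |MT| = 50.49 ✓.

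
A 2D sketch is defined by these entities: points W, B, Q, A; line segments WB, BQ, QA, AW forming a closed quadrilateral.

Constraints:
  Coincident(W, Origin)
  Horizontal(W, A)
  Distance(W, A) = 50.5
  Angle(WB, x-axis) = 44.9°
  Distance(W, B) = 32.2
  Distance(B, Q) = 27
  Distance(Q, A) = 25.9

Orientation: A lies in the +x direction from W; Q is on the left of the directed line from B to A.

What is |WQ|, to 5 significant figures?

55.969

Checks: |BQ| = 27.00 ✓; |QA| = 25.90 ✓.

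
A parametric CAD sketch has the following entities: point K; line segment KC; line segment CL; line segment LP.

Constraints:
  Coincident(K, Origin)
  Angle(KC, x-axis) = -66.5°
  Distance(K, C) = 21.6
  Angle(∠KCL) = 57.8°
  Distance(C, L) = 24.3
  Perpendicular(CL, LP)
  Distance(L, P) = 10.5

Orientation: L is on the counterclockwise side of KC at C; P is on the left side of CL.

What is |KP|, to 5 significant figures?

14.969

K is at the origin; KC runs at -66.5° with length 21.6, so C = 21.6·(cos -66.5°, sin -66.5°) = (8.6130, -19.808). ∠KCL = 57.8°, so CL runs at -66.5° + (180° − 57.8°) = 55.700° from the x-axis; with |CL| = 24.3, L = C + 24.3·(cos 55.700°, sin 55.700°) = (22.307, 0.26569). CL is perpendicular to LP; with |LP| = 10.5 on the left of CL, P = L + 10.5·(-0.82610, 0.56353) = (13.633, 6.1827). Then |KP| = |P − K| = 14.969.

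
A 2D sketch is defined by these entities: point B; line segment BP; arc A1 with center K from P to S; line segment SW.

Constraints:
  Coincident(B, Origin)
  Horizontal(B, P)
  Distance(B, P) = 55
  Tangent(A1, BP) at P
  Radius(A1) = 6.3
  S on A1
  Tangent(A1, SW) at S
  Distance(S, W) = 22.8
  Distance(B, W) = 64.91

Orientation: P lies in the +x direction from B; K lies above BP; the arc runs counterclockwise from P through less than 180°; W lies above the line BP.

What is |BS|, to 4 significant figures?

61.65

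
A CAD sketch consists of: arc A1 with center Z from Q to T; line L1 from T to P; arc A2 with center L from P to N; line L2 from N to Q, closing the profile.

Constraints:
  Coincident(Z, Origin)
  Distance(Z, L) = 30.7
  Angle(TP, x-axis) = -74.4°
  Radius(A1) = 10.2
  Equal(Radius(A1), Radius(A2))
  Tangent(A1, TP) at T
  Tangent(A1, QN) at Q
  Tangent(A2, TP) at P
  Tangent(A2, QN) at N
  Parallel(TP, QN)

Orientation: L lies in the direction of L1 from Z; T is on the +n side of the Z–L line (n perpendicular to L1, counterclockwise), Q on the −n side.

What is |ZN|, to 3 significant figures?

32.4

The slot axis is L1's direction at -74.4°, so u = (cos -74.4°, sin -74.4°) = (0.269, -0.963) and n = (−sin -74.4°, cos -74.4°) = (0.963, 0.269). Z is at the origin and L lies 30.7 along u from Z, so L = 30.7·u = (8.26, -29.6). Tangency of A1 to both parallel lines with radius 10.2 puts T and Q at Z ± 10.2·n: T = (9.82, 2.74), Q = (-9.82, -2.74). Equal radii place P and N the same way about L: P = L + 10.2·n = (18.1, -26.8), N = L − 10.2·n = (-1.57, -32.3). Then |ZN| = |N − Z| = 32.4.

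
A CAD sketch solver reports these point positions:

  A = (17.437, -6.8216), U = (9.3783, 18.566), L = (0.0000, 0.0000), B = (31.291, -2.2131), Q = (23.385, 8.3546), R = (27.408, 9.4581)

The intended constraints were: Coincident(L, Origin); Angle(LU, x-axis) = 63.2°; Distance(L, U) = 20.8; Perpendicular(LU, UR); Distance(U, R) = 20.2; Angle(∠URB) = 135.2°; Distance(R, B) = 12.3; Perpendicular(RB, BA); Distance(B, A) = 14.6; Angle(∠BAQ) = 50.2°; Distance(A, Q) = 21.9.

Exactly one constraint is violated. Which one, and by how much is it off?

Distance(A, Q) = 21.9 — off by 5.60.

L = (0.00, 0.00) ✓; LU at 63.20° ✓; |LU| = 20.80 ✓; ∠(LU, UR) = 90.00° ✓; |UR| = 20.20 ✓; ∠URB = 135.2° ✓; |RB| = 12.30 ✓; ∠(RB, BA) = 90.00° ✓; |BA| = 14.60 ✓; ∠BAQ = 50.20° ✓; |AQ| = 16.30 ✗.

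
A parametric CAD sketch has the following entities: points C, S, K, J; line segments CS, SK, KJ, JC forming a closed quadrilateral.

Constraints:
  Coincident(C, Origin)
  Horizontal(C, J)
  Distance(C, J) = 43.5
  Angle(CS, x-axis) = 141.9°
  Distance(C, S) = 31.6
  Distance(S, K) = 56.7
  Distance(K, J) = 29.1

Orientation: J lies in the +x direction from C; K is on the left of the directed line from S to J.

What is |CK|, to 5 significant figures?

41.069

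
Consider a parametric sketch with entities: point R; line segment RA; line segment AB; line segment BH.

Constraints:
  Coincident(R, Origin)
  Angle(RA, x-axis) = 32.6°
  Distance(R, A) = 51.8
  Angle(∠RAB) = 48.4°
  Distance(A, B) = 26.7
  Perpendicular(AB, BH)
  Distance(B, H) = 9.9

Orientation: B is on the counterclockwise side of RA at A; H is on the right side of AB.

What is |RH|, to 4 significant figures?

49.24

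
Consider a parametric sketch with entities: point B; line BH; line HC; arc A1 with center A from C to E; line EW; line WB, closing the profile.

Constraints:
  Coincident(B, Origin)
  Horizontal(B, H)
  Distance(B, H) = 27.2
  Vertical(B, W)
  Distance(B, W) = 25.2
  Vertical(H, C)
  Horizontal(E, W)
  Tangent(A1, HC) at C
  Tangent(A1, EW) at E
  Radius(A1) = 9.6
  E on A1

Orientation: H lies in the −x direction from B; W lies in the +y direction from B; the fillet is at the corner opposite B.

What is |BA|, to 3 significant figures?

23.5

BW is vertical with |BW| = 25.2 and W on the +y side, so W = (0.00, 25.2). The virtual corner opposite B is at (-27.2, 25.2). The tangent condition forces AC to be normal to HC and the tangent condition forces AE to be normal to EW, with radius 9.6, so the center A sits 9.6 in from both sides at A = (-17.6, 15.6). Then |BA| = |A − B| = 23.5.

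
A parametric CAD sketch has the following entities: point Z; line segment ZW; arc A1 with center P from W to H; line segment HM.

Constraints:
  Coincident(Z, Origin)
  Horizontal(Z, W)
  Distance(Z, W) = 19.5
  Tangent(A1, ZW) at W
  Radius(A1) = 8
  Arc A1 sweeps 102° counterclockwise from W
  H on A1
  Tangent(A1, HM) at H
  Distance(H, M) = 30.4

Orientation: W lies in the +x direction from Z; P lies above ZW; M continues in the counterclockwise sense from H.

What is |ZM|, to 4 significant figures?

44.65

Z is at the origin; Z and W share the same y with |ZW| = 19.5 and W on the +x side, so W = (19.50, 0.000). Tangency of A1 to ZW means the radius PW is perpendicular to ZW, so P = W + (0, 8) = (19.50, 8.000). On A1, W sits at bearing -90° from P; a 102° counterclockwise sweep puts H at bearing 12°, so H = P + 8.0·(cos 12°, sin 12°) = (27.33, 9.663). Tangency of A1 to HM means the radius PH is perpendicular to HM, so HM runs along (−sin 12°, cos 12°); with |HM| = 30.4, M = (21.00, 39.40). Then |ZM| = |M − Z| = 44.65.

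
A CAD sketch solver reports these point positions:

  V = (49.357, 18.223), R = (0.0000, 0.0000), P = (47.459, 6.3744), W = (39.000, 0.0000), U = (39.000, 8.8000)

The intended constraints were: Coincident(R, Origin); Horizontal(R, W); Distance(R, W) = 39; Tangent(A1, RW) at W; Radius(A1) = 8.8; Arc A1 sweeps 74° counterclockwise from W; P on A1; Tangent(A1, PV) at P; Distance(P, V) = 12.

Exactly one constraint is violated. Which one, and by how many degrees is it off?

Tangent(A1, PV) at P — off by 6.90°.

R = (0.00, 0.00) ✓; R.y = 0.00, W.y = 0.00 ✓; |RW| = 39.00 ✓; ∠(UW, WR) = 90.00° ✓; |UW| = 8.800 ✓; bearing(U→P) − bearing(U→W) = 74.00° ✓; |UP| = 8.800 ✓; ∠(UP, PV) = 83.10° ✗; |PV| = 12.00 ✓.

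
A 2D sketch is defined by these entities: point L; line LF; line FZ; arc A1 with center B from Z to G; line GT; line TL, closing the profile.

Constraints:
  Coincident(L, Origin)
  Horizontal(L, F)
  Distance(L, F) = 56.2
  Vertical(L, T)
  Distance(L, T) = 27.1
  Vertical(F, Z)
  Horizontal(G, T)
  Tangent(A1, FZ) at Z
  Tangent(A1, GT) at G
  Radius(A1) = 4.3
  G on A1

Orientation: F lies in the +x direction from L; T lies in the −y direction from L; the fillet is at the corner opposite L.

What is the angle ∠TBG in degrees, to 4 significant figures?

85.26°

L is at the origin; L and F share the same y with |LF| = 56.2 and F on the +x side, so F = (56.20, 0.000). L and T share the same x with |LT| = 27.1 and T on the −y side, so T = (0.000, -27.10). The virtual corner opposite L is at (56.20, -27.10). Since A1 is tangent to FZ there, BZ ⟂ FZ and the tangent condition forces BG to be normal to GT, with radius 4.3, so the center B sits 4.3 in from both sides at B = (51.90, -22.80). That places the tangent points at Z = (56.20, -22.80) on FZ and G = (51.90, -27.10) on GT. Then cos ∠TBG = BT·BG / (|BT||BG|), giving 85.26°.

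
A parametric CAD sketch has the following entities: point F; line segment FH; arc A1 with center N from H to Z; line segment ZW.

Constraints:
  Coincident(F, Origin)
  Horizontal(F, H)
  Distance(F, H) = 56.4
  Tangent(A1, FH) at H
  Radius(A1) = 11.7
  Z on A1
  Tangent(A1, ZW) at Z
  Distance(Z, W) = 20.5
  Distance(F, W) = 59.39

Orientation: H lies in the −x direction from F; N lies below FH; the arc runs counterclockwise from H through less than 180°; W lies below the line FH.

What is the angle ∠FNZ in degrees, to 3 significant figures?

143°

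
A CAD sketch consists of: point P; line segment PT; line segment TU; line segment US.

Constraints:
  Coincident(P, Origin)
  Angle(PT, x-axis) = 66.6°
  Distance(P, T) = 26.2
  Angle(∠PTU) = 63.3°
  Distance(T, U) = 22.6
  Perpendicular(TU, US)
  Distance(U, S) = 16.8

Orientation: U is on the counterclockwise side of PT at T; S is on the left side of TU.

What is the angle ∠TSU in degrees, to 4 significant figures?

53.37°

P is at the origin; PT runs at 66.6° with length 26.2, so T = 26.2·(cos 66.6°, sin 66.6°) = (10.41, 24.05). ∠PTU = 63.3°, so TU runs at 66.6° + (180° − 63.3°) = 183.3° from the x-axis; with |TU| = 22.6, U = T + 22.6·(cos 183.3°, sin 183.3°) = (-12.16, 22.74). TU is perpendicular to US; with |US| = 16.8 on the left of TU, S = U + 16.8·(0.05756, -0.9983) = (-11.19, 5.972). Then cos ∠TSU = ST·SU / (|ST||SU|), giving 53.37°.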